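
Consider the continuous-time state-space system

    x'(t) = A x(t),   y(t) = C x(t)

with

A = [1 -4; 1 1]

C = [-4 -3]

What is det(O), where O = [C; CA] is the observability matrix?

-73

CA = [[-7, 13]]
Observability matrix O = [C; CA] = [[-4, -3], [-7, 13]]
det(O) = (-4)·13 - (-3)·(-7) = -52 - 21 = -73
Since det(O) ≠ 0, rank(O) = 2 and the system is completely observable.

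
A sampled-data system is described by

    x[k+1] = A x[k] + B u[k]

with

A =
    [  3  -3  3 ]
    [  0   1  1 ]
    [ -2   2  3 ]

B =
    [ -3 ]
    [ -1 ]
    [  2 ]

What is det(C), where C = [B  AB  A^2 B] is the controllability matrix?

AB = [[0], [1], [10]]
A^2B = [[27], [11], [32]]
Controllability matrix C = [B  AB  A^2B] = [[-3, 0, 27], [-1, 1, 11], [2, 10, 32]]
Expanding along the first row, det(C) = (-3)·(1·32 - 11·10) - 0·((-1)·32 - 11·2) + 27·((-1)·10 - 1·2) = (-3)·(-78) - 0·(-54) + 27·(-12) = -90
Since det(C) ≠ 0, rank(C) = 3 and the system is completely controllable.

-90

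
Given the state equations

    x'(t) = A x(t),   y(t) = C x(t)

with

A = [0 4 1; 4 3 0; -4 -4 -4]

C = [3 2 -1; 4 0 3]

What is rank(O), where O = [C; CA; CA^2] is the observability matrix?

3

CA = [[12, 22, 7], [-12, 4, -8]]
CA^2 = [[60, 86, -16], [48, -4, 20]]
Observability matrix O = [C; CA; CA^2] = [[3, 2, -1], [4, 0, 3], [12, 22, 7], [-12, 4, -8], [60, 86, -16], [48, -4, 20]]
Take the 3×3 submatrix of O formed by rows 1, 2, 3: [[3, 2, -1], [4, 0, 3], [12, 22, 7]]. Its determinant is 3·(0·7 - 3·22) - 2·(4·7 - 3·12) + (-1)·(4·22 - 0·12) = 3·(-66) - 2·(-8) + (-1)·88 = -270 ≠ 0.
So rank(O) ≥ 3; since O has 3 columns, rank(O) = 3.
rank(O) = 3 = n, so the pair (A, C) is completely observable.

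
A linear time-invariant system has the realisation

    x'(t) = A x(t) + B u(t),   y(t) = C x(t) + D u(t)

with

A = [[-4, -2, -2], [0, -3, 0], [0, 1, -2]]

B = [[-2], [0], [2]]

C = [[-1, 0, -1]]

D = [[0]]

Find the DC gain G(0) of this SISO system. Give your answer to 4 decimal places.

G(0) = C(-A)^{-1}B + D = -C A^{-1} B + D.
det A = -24, so A^{-1} = (1/-24)·adj(A) = [[-1/4, 1/4, 1/4], [0, -1/3, 0], [0, -1/6, -1/2]]
A^{-1} B = [1, 0, -1]^T
C A^{-1} B = 0
G(0) = D - C A^{-1} B = 0 - (0) = 0

0.0000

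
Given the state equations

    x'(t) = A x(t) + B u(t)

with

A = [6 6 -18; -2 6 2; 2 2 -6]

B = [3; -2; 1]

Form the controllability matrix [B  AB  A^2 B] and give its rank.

AB = [[-12], [-16], [-4]]
A^2B = [[-96], [-80], [-32]]
Controllability matrix C = [B  AB  A^2B] = [[3, -12, -96], [-2, -16, -80], [1, -4, -32]]
The rows r1, r2, r3 of C are linearly dependent: -r1 + 3·r3 = 0 (check each entry), so rank(C) ≤ 2.
The 2×2 minor from rows 1, 2, columns 1, 2 is 3·(-16) - (-12)·(-2) = -48 - 24 = -72 ≠ 0, so rank(C) = 2.
rank(C) = 2 < n = 3, so the pair (A, B) is not completely controllable.

2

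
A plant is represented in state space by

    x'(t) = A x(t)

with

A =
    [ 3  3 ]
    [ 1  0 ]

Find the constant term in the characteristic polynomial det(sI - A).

For a 2×2 matrix, det(sI - A) = s^2 - (tr A)s + det A.
tr A = 3, det A = -3.
So p(s) = s^2 - 3s - 3.
The constant term is -3.

-3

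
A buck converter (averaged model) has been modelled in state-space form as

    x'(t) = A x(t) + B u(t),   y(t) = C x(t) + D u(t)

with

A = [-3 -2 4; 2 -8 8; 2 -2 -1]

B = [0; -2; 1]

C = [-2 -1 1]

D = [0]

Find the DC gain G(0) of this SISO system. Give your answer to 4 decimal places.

-1.1000

G(0) = C(-A)^{-1}B + D = -C A^{-1} B + D.
det A = -60, so A^{-1} = (1/-60)·adj(A) = [[-2/5, 1/6, -4/15], [-3/10, 1/12, -8/15], [-1/5, 1/6, -7/15]]
A^{-1} B = [-3/5, -7/10, -4/5]^T
C A^{-1} B = 11/10
G(0) = D - C A^{-1} B = 0 - (11/10) = -11/10 ≈ -1.1000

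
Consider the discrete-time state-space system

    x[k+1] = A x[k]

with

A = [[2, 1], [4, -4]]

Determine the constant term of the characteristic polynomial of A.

-12

For a 2×2 matrix, det(zI - A) = z^2 - (tr A)z + det A.
tr A = -2, det A = -12.
So p(z) = z^2 + 2z - 12.
The constant term is -12.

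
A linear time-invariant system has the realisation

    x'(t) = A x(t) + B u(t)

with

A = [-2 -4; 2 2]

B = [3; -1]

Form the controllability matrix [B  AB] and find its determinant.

AB = [[-2], [4]]
Controllability matrix C = [B  AB] = [[3, -2], [-1, 4]]
det(C) = 3·4 - (-2)·(-1) = 12 - 2 = 10
Since det(C) ≠ 0, rank(C) = 2 and the system is completely controllable.

10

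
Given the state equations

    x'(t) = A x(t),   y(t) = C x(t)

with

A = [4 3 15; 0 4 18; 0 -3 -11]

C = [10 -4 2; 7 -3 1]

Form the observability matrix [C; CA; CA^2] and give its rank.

CA = [[40, 8, 56], [28, 6, 40]]
CA^2 = [[160, -16, 128], [112, -12, 88]]
Observability matrix O = [C; CA; CA^2] = [[10, -4, 2], [7, -3, 1], [40, 8, 56], [28, 6, 40], [160, -16, 128], [112, -12, 88]]
The columns c1, c2, c3 of O are linearly dependent: -c1 - 2·c2 + c3 = 0 (check each entry), so rank(O) ≤ 2.
The 2×2 minor from rows 1, 2, columns 1, 2 is 10·(-3) - (-4)·7 = -30 - (-28) = -2 ≠ 0, so rank(O) = 2.
rank(O) = 2 < n = 3, so the pair (A, C) is not completely observable.

2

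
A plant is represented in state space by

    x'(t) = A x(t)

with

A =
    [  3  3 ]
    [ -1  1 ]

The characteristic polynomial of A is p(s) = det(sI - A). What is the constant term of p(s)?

For a 2×2 matrix, det(sI - A) = s^2 - (tr A)s + det A.
tr A = 4, det A = 6.
So p(s) = s^2 - 4s + 6.
The constant term is 6.

6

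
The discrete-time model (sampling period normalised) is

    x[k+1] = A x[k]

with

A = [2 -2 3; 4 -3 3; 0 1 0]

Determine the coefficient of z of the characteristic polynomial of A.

-1

Expand det(zI - A) for the 3×3 matrix.
p(z) = z^3 + z^2 - z - 6.
(Check: constant term = det(-A) = (-1)^3 det A = -6; coefficient of z^2 = -tr A = 1.)
The coefficient of z is -1.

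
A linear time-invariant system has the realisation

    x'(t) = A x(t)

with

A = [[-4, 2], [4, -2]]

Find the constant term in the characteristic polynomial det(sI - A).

0

For a 2×2 matrix, det(sI - A) = s^2 - (tr A)s + det A.
tr A = -6, det A = 0.
So p(s) = s^2 + 6s.
The constant term is 0.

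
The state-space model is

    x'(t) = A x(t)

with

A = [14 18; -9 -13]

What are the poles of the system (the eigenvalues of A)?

-4, 5

det(sI - A) = s^2 - (tr A)s + det A, with tr A = 14 + (-13) = 1 and det A = 14·(-13) - 18·(-9) = -182 - (-162) = -20.
So p(s) = det(sI - A) = s^2 - s - 20.
Factor s^2 - s - 20: two numbers with sum 1 and product -20 are 5 and -4, so s^2 - s - 20 = (s - 5)(s + 4).
Hence p(s) = (s - 5) (s + 4), with roots -4, 5.
At least one eigenvalue has non-negative real part, so the system is not asymptotically stable.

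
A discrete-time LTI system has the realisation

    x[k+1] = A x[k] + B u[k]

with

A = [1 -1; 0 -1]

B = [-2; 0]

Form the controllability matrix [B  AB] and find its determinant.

0

AB = [[-2], [0]]
Controllability matrix C = [B  AB] = [[-2, -2], [0, 0]]
det(C) = (-2)·0 - (-2)·0 = 0 - 0 = 0
Since det(C) = 0, rank(C) < 2 and the system is not completely controllable.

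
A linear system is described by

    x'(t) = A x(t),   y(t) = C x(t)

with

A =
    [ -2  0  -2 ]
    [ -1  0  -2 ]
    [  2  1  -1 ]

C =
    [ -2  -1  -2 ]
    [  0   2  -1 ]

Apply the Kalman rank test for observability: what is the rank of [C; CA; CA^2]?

3

CA = [[1, -2, 8], [-4, -1, -3]]
CA^2 = [[16, 8, -6], [3, -3, 13]]
Observability matrix O = [C; CA; CA^2] = [[-2, -1, -2], [0, 2, -1], [1, -2, 8], [-4, -1, -3], [16, 8, -6], [3, -3, 13]]
Take the 3×3 submatrix of O formed by rows 1, 2, 3: [[-2, -1, -2], [0, 2, -1], [1, -2, 8]]. Its determinant is (-2)·(2·8 - (-1)·(-2)) - (-1)·(0·8 - (-1)·1) + (-2)·(0·(-2) - 2·1) = (-2)·14 - (-1)·1 + (-2)·(-2) = -23 ≠ 0.
So rank(O) ≥ 3; since O has 3 columns, rank(O) = 3.
rank(O) = 3 = n, so the pair (A, C) is completely observable.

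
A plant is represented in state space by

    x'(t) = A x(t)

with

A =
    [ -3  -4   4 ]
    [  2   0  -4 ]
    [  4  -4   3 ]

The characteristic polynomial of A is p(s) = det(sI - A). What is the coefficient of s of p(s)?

-33

Expand det(sI - A) for the 3×3 matrix.
p(s) = s^3 - 33s - 104.
(Check: constant term = det(-A) = (-1)^3 det A = -104; coefficient of s^2 = -tr A = 0.)
The coefficient of s is -33.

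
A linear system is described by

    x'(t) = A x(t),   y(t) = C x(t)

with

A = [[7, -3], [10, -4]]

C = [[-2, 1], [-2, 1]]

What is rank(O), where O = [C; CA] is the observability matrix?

CA = [[-4, 2], [-4, 2]]
Observability matrix O = [C; CA] = [[-2, 1], [-2, 1], [-4, 2], [-4, 2]]
Every row of O is a scalar multiple of row 1 = [-2, 1] (multipliers 1, 1, 2, 2), so the rows span a one-dimensional space.
O ≠ 0, hence rank(O) = 1.
rank(O) = 1 < n = 2, so the pair (A, C) is not completely observable.

1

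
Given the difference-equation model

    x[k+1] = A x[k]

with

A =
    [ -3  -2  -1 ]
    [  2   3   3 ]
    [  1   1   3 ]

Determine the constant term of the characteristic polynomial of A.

Expand det(zI - A) for the 3×3 matrix.
p(z) = z^3 - 3z^2 - 7z + 11.
(Check: constant term = det(-A) = (-1)^3 det A = 11; coefficient of z^2 = -tr A = -3.)
The constant term is 11.

11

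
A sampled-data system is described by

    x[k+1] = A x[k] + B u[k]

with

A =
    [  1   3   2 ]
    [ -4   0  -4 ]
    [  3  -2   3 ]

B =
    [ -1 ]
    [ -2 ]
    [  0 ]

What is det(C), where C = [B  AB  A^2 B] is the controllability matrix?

478

AB = [[-7], [4], [1]]
A^2B = [[7], [24], [-26]]
Controllability matrix C = [B  AB  A^2B] = [[-1, -7, 7], [-2, 4, 24], [0, 1, -26]]
Expanding along the first row, det(C) = (-1)·(4·(-26) - 24·1) - (-7)·((-2)·(-26) - 24·0) + 7·((-2)·1 - 4·0) = (-1)·(-128) - (-7)·52 + 7·(-2) = 478
Since det(C) ≠ 0, rank(C) = 3 and the system is completely controllable.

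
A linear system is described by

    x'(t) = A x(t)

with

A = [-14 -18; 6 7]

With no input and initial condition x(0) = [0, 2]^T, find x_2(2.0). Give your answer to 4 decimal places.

0.1463

det(sI - A) = s^2 - (tr A)s + det A, with tr A = (-14) + 7 = -7 and det A = (-14)·7 - (-18)·6 = -98 - (-108) = 10.
So p(s) = det(sI - A) = s^2 + 7s + 10.
Factor s^2 + 7s + 10: two numbers with sum -7 and product 10 are -2 and -5, so s^2 + 7s + 10 = (s + 2)(s + 5).
Hence p(s) = (s + 2) (s + 5), with roots -5, -2.
The eigenvalues -5, -2 are distinct and real, so A is diagonalisable and x(t) = e^{At} x(0) = V diag(e^{λ_i t}) V^{-1} x(0), where the columns of V are the eigenvectors.
λ = -5: A - (-5)I = [[-9, -18], [6, 12]]. Row 1 gives (-9)·v1 + (-18)·v2 = 0, so take v_1 = [2, -1]^T.
λ = -2: A - (-2)I = [[-12, -18], [6, 9]]. Row 1 gives (-12)·v1 + (-18)·v2 = 0, so take v_2 = [3, -2]^T.
V = [v_1 v_2] = [[2, 3], [-1, -2]] has det V = -1, so V^{-1} = adj(V)/det V = [[2, 3], [-1, -2]].
Modal coordinates z(0) = V^{-1} x(0): 2·0 + 3·2 = 6; (-1)·0 + (-2)·2 = -4; so z(0) = [6, -4]^T.
x_2(t) = Σ_i (v_i)_2 · z_i(0) · e^{λ_i t} (row 2 of V times the modal terms).
x_2(2.0) = (-1)·6·e^{-5·2.0} + (-2)·(-4)·e^{-2·2.0} = (-6)·0.000045 + 8·0.018316 = 0.1463.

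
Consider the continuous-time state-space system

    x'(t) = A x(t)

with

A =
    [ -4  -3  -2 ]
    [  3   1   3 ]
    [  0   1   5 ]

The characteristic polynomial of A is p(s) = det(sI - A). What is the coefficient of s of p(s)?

Expand det(sI - A) for the 3×3 matrix.
p(s) = s^3 - 2s^2 - 13s - 31.
(Check: constant term = det(-A) = (-1)^3 det A = -31; coefficient of s^2 = -tr A = -2.)
The coefficient of s is -13.

-13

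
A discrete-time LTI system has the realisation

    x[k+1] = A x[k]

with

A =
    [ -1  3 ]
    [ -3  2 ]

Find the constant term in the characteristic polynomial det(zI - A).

For a 2×2 matrix, det(zI - A) = z^2 - (tr A)z + det A.
tr A = 1, det A = 7.
So p(z) = z^2 - z + 7.
The constant term is 7.

7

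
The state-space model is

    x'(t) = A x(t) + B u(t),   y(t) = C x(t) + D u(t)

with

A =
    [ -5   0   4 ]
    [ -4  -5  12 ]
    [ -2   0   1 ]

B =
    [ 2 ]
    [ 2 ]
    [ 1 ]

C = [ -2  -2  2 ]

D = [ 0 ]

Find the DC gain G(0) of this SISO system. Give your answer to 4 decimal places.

G(0) = C(-A)^{-1}B + D = -C A^{-1} B + D.
det A = -15, so A^{-1} = (1/-15)·adj(A) = [[1/3, 0, -4/3], [4/3, -1/5, -44/15], [2/3, 0, -5/3]]
A^{-1} B = [-2/3, -2/3, -1/3]^T
C A^{-1} B = 2
G(0) = D - C A^{-1} B = 0 - (2) = -2

-2.0000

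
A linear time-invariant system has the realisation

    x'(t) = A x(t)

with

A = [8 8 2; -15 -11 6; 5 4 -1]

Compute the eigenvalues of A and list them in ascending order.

det(sI - A) = s^3 - (tr A)s^2 + (M11 + M22 + M33)s - det A, where Mii is the 2×2 principal minor of A obtained by deleting row i and column i.
tr A = 8 + (-11) + (-1) = -4; M11 = (-11)·(-1) - 6·4 = 11 - 24 = -13; M22 = 8·(-1) - 2·5 = -8 - 10 = -18; M33 = 8·(-11) - 8·(-15) = -88 - (-120) = 32; sum of minors = 1.
det A = 8·((-11)·(-1) - 6·4) - 8·((-15)·(-1) - 6·5) + 2·((-15)·4 - (-11)·5) = 8·(-13) - 8·(-15) + 2·(-5) = 6.
So p(s) = det(sI - A) = s^3 + 4s^2 + s - 6.
Rational-root test: any integer root divides -6. Testing small divisors, s = 1 works: p(1) = 1 + 4 + 1 + (-6) = 0, so (s - 1) is a factor.
Dividing, p(s) = (s - 1)(s^2 + 5s + 6).
Factor s^2 + 5s + 6: two numbers with sum -5 and product 6 are -2 and -3, so s^2 + 5s + 6 = (s + 2)(s + 3).
Hence p(s) = (s - 1) (s + 2) (s + 3), with roots -3, -2, 1.
At least one eigenvalue has non-negative real part, so the system is not asymptotically stable.

-3, -2, 1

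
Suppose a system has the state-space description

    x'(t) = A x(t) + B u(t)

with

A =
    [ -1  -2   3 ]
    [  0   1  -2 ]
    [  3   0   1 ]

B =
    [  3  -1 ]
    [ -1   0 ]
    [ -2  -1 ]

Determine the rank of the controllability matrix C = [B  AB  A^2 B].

3

AB = [[-7, -2], [3, 2], [7, -4]]
A^2B = [[22, -14], [-11, 10], [-14, -10]]
Controllability matrix C = [B  AB  A^2B] = [[3, -1, -7, -2, 22, -14], [-1, 0, 3, 2, -11, 10], [-2, -1, 7, -4, -14, -10]]
Take the 3×3 submatrix of C formed by columns 1, 2, 3: [[3, -1, -7], [-1, 0, 3], [-2, -1, 7]]. Its determinant is 3·(0·7 - 3·(-1)) - (-1)·((-1)·7 - 3·(-2)) + (-7)·((-1)·(-1) - 0·(-2)) = 3·3 - (-1)·(-1) + (-7)·1 = 1 ≠ 0.
So rank(C) ≥ 3; since C has 3 rows, rank(C) = 3.
rank(C) = 3 = n, so the pair (A, B) is completely controllable.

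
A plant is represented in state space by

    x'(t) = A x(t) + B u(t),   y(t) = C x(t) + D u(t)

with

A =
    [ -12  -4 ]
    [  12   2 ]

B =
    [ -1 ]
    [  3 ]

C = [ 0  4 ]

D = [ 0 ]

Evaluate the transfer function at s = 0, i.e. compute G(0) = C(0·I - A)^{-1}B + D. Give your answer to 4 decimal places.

4.0000

G(0) = C(-A)^{-1}B + D = -C A^{-1} B + D.
det A = 24, so A^{-1} = (1/24)·adj(A) = [[1/12, 1/6], [-1/2, -1/2]]
A^{-1} B = [5/12, -1]^T
C A^{-1} B = -4
G(0) = D - C A^{-1} B = 0 - (-4) = 4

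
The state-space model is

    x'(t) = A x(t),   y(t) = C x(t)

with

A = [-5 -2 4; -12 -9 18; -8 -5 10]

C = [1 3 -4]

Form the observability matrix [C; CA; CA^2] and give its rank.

CA = [[-9, -9, 18]]
CA^2 = [[9, 9, -18]]
Observability matrix O = [C; CA; CA^2] = [[1, 3, -4], [-9, -9, 18], [9, 9, -18]]
The columns c1, c2, c3 of O are linearly dependent: c1 + c2 + c3 = 0 (check each entry), so rank(O) ≤ 2.
The 2×2 minor from rows 1, 2, columns 1, 2 is 1·(-9) - 3·(-9) = -9 - (-27) = 18 ≠ 0, so rank(O) = 2.
rank(O) = 2 < n = 3, so the pair (A, C) is not completely observable.

2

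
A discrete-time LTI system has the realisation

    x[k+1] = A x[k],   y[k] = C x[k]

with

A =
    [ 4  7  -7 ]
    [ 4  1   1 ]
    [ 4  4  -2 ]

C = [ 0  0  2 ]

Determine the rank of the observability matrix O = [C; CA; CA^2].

2

CA = [[8, 8, -4]]
CA^2 = [[48, 48, -40]]
Observability matrix O = [C; CA; CA^2] = [[0, 0, 2], [8, 8, -4], [48, 48, -40]]
The columns c1, c2, c3 of O are linearly dependent: -c1 + c2 = 0 (check each entry), so rank(O) ≤ 2.
The 2×2 minor from rows 1, 2, columns 1, 3 is 0·(-4) - 2·8 = 0 - 16 = -16 ≠ 0, so rank(O) = 2.
rank(O) = 2 < n = 3, so the pair (A, C) is not completely observable.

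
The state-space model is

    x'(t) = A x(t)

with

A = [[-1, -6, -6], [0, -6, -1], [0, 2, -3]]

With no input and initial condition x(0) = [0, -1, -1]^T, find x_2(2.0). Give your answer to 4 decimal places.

0.0005

det(sI - A) = s^3 - (tr A)s^2 + (M11 + M22 + M33)s - det A, where Mii is the 2×2 principal minor of A obtained by deleting row i and column i.
tr A = (-1) + (-6) + (-3) = -10; M11 = (-6)·(-3) - (-1)·2 = 18 - (-2) = 20; M22 = (-1)·(-3) - (-6)·0 = 3 - 0 = 3; M33 = (-1)·(-6) - (-6)·0 = 6 - 0 = 6; sum of minors = 29.
det A = (-1)·((-6)·(-3) - (-1)·2) - (-6)·(0·(-3) - (-1)·0) + (-6)·(0·2 - (-6)·0) = (-1)·20 - (-6)·0 + (-6)·0 = -20.
So p(s) = det(sI - A) = s^3 + 10s^2 + 29s + 20.
Rational-root test: any integer root divides 20. Testing small divisors, s = -1 works: p(-1) = -1 + 10 + (-29) + 20 = 0, so (s + 1) is a factor.
Dividing, p(s) = (s + 1)(s^2 + 9s + 20).
Factor s^2 + 9s + 20: two numbers with sum -9 and product 20 are -4 and -5, so s^2 + 9s + 20 = (s + 4)(s + 5).
Hence p(s) = (s + 1) (s + 4) (s + 5), with roots -5, -4, -1.
The eigenvalues -5, -4, -1 are distinct and real, so A is diagonalisable and x(t) = e^{At} x(0) = V diag(e^{λ_i t}) V^{-1} x(0), where the columns of V are the eigenvectors.
λ = -5: A - (-5)I = [[4, -6, -6], [0, -1, -1], [0, 2, 2]]. v must be orthogonal to every row; (row 1) × (row 2) = [0, 4, -4], so take v_1 = [0, 1, -1]^T.
λ = -4: A - (-4)I = [[3, -6, -6], [0, -2, -1], [0, 2, 1]]. v must be orthogonal to every row; (row 1) × (row 2) = [-6, 3, -6], so take v_2 = [2, -1, 2]^T.
λ = -1: A - (-1)I = [[0, -6, -6], [0, -5, -1], [0, 2, -2]]. v must be orthogonal to every row; (row 1) × (row 2) = [-24, 0, 0], so take v_3 = [1, 0, 0]^T.
V = [v_1 v_2 v_3] = [[0, 2, 1], [1, -1, 0], [-1, 2, 0]] has det V = 1, so V^{-1} = adj(V)/det V = [[0, 2, 1], [0, 1, 1], [1, -2, -2]].
Modal coordinates z(0) = V^{-1} x(0): 0·0 + 2·(-1) + 1·(-1) = -3; 0·0 + 1·(-1) + 1·(-1) = -2; 1·0 + (-2)·(-1) + (-2)·(-1) = 4; so z(0) = [-3, -2, 4]^T.
x_2(t) = Σ_i (v_i)_2 · z_i(0) · e^{λ_i t} (row 2 of V times the modal terms).
x_2(2.0) = 1·(-3)·e^{-5·2.0} + (-1)·(-2)·e^{-4·2.0} + 0·4·e^{-1·2.0} = (-3)·0.000045 + 2·0.000335 + 0·0.135335 = 0.0005.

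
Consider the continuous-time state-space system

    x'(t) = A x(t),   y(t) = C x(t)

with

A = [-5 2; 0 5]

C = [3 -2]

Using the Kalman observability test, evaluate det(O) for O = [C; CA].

CA = [[-15, -4]]
Observability matrix O = [C; CA] = [[3, -2], [-15, -4]]
det(O) = 3·(-4) - (-2)·(-15) = -12 - 30 = -42
Since det(O) ≠ 0, rank(O) = 2 and the system is completely observable.

-42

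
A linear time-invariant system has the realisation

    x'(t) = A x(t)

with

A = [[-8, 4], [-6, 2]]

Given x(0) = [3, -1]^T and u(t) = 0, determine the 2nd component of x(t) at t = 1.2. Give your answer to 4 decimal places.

det(sI - A) = s^2 - (tr A)s + det A, with tr A = (-8) + 2 = -6 and det A = (-8)·2 - 4·(-6) = -16 - (-24) = 8.
So p(s) = det(sI - A) = s^2 + 6s + 8.
Factor s^2 + 6s + 8: two numbers with sum -6 and product 8 are -2 and -4, so s^2 + 6s + 8 = (s + 2)(s + 4).
Hence p(s) = (s + 2) (s + 4), with roots -4, -2.
The eigenvalues -4, -2 are distinct and real, so A is diagonalisable and x(t) = e^{At} x(0) = V diag(e^{λ_i t}) V^{-1} x(0), where the columns of V are the eigenvectors.
λ = -4: A - (-4)I = [[-4, 4], [-6, 6]]. Row 1 gives (-4)·v1 + 4·v2 = 0, so take v_1 = [1, 1]^T.
λ = -2: A - (-2)I = [[-6, 4], [-6, 4]]. Row 1 gives (-6)·v1 + 4·v2 = 0, so take v_2 = [2, 3]^T.
V = [v_1 v_2] = [[1, 2], [1, 3]] has det V = 1, so V^{-1} = adj(V)/det V = [[3, -2], [-1, 1]].
Modal coordinates z(0) = V^{-1} x(0): 3·3 + (-2)·(-1) = 11; (-1)·3 + 1·(-1) = -4; so z(0) = [11, -4]^T.
x_2(t) = Σ_i (v_i)_2 · z_i(0) · e^{λ_i t} (row 2 of V times the modal terms).
x_2(1.2) = 1·11·e^{-4·1.2} + 3·(-4)·e^{-2·1.2} = 11·0.008230 + (-12)·0.090718 = -0.9981.

-0.9981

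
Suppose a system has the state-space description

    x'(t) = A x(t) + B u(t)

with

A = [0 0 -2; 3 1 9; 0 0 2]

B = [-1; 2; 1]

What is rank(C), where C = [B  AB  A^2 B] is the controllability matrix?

AB = [[-2], [8], [2]]
A^2B = [[-4], [20], [4]]
Controllability matrix C = [B  AB  A^2B] = [[-1, -2, -4], [2, 8, 20], [1, 2, 4]]
The rows r1, r2, r3 of C are linearly dependent: r1 + r3 = 0 (check each entry), so rank(C) ≤ 2.
The 2×2 minor from rows 1, 2, columns 1, 2 is (-1)·8 - (-2)·2 = -8 - (-4) = -4 ≠ 0, so rank(C) = 2.
rank(C) = 2 < n = 3, so the pair (A, B) is not completely controllable.

2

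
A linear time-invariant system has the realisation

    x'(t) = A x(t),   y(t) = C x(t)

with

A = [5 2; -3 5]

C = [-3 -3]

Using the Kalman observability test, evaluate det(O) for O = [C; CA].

45

CA = [[-6, -21]]
Observability matrix O = [C; CA] = [[-3, -3], [-6, -21]]
det(O) = (-3)·(-21) - (-3)·(-6) = 63 - 18 = 45
Since det(O) ≠ 0, rank(O) = 2 and the system is completely observable.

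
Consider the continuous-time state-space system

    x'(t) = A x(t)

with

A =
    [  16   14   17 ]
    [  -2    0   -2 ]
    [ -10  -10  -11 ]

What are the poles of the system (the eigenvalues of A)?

-1, 2, 4

det(sI - A) = s^3 - (tr A)s^2 + (M11 + M22 + M33)s - det A, where Mii is the 2×2 principal minor of A obtained by deleting row i and column i.
tr A = 16 + 0 + (-11) = 5; M11 = 0·(-11) - (-2)·(-10) = 0 - 20 = -20; M22 = 16·(-11) - 17·(-10) = -176 - (-170) = -6; M33 = 16·0 - 14·(-2) = 0 - (-28) = 28; sum of minors = 2.
det A = 16·(0·(-11) - (-2)·(-10)) - 14·((-2)·(-11) - (-2)·(-10)) + 17·((-2)·(-10) - 0·(-10)) = 16·(-20) - 14·2 + 17·20 = -8.
So p(s) = det(sI - A) = s^3 - 5s^2 + 2s + 8.
Rational-root test: any integer root divides 8. Testing small divisors, s = -1 works: p(-1) = -1 + (-5) + (-2) + 8 = 0, so (s + 1) is a factor.
Dividing, p(s) = (s + 1)(s^2 - 6s + 8).
Factor s^2 - 6s + 8: two numbers with sum 6 and product 8 are 4 and 2, so s^2 - 6s + 8 = (s - 4)(s - 2).
Hence p(s) = (s - 4) (s - 2) (s + 1), with roots -1, 2, 4.
At least one eigenvalue has non-negative real part, so the system is not asymptotically stable.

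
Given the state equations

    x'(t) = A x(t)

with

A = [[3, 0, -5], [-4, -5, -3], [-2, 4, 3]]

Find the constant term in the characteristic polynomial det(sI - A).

-121

Expand det(sI - A) for the 3×3 matrix.
p(s) = s^3 - s^2 - 19s - 121.
(Check: constant term = det(-A) = (-1)^3 det A = -121; coefficient of s^2 = -tr A = -1.)
The constant term is -121.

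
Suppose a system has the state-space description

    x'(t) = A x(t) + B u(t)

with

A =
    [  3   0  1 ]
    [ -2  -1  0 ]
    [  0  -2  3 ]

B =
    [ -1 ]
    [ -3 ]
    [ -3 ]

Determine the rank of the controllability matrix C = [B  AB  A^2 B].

AB = [[-6], [5], [-3]]
A^2B = [[-21], [7], [-19]]
Controllability matrix C = [B  AB  A^2B] = [[-1, -6, -21], [-3, 5, 7], [-3, -3, -19]]
det(C) = (-1)·(5·(-19) - 7·(-3)) - (-6)·((-3)·(-19) - 7·(-3)) + (-21)·((-3)·(-3) - 5·(-3)) = (-1)·(-74) - (-6)·78 + (-21)·24 = 38 ≠ 0, so rank(C) = 3.
rank(C) = 3 = n, so the pair (A, B) is completely controllable.

3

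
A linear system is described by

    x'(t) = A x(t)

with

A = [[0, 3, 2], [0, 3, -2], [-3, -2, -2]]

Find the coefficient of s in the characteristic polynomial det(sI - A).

-4

Expand det(sI - A) for the 3×3 matrix.
p(s) = s^3 - s^2 - 4s - 36.
(Check: constant term = det(-A) = (-1)^3 det A = -36; coefficient of s^2 = -tr A = -1.)
The coefficient of s is -4.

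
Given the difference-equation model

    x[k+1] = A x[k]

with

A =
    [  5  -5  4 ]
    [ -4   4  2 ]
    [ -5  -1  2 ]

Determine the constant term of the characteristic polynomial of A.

Expand det(zI - A) for the 3×3 matrix.
p(z) = z^3 - 11z^2 + 40z - 156.
(Check: constant term = det(-A) = (-1)^3 det A = -156; coefficient of z^2 = -tr A = -11.)
The constant term is -156.

-156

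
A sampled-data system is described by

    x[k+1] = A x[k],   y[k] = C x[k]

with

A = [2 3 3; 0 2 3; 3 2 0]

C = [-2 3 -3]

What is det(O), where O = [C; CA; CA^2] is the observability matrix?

CA = [[-13, -6, 3]]
CA^2 = [[-17, -45, -57]]
Observability matrix O = [C; CA; CA^2] = [[-2, 3, -3], [-13, -6, 3], [-17, -45, -57]]
Expanding along the first row, det(O) = (-2)·((-6)·(-57) - 3·(-45)) - 3·((-13)·(-57) - 3·(-17)) + (-3)·((-13)·(-45) - (-6)·(-17)) = (-2)·477 - 3·792 + (-3)·483 = -4779
Since det(O) ≠ 0, rank(O) = 3 and the system is completely observable.

-4779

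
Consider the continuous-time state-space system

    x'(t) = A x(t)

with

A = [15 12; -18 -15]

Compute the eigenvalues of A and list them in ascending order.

det(sI - A) = s^2 - (tr A)s + det A, with tr A = 15 + (-15) = 0 and det A = 15·(-15) - 12·(-18) = -225 - (-216) = -9.
So p(s) = det(sI - A) = s^2 - 9.
Factor s^2 - 9: two numbers with sum 0 and product -9 are 3 and -3, so s^2 - 9 = (s - 3)(s + 3).
Hence p(s) = (s - 3) (s + 3), with roots -3, 3.
At least one eigenvalue has non-negative real part, so the system is not asymptotically stable.

-3, 3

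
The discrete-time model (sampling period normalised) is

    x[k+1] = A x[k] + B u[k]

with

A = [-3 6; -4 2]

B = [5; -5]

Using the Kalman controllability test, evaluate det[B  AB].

AB = [[-45], [-30]]
Controllability matrix C = [B  AB] = [[5, -45], [-5, -30]]
det(C) = 5·(-30) - (-45)·(-5) = -150 - 225 = -375
Since det(C) ≠ 0, rank(C) = 2 and the system is completely controllable.

-375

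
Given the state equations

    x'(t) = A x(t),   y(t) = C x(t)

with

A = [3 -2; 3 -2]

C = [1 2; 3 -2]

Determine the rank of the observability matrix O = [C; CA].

2

CA = [[9, -6], [3, -2]]
Observability matrix O = [C; CA] = [[1, 2], [3, -2], [9, -6], [3, -2]]
Take the 2×2 submatrix of O formed by rows 1, 2: [[1, 2], [3, -2]]. Its determinant is 1·(-2) - 2·3 = -2 - 6 = -8 ≠ 0.
So rank(O) ≥ 2; since O has 2 columns, rank(O) = 2.
rank(O) = 2 = n, so the pair (A, C) is completely observable.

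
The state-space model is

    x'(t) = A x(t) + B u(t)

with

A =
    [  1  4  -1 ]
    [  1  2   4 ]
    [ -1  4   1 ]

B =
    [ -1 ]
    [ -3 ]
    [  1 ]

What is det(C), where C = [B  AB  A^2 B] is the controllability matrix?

AB = [[-14], [-3], [-10]]
A^2B = [[-16], [-60], [-8]]
Controllability matrix C = [B  AB  A^2B] = [[-1, -14, -16], [-3, -3, -60], [1, -10, -8]]
Expanding along the first row, det(C) = (-1)·((-3)·(-8) - (-60)·(-10)) - (-14)·((-3)·(-8) - (-60)·1) + (-16)·((-3)·(-10) - (-3)·1) = (-1)·(-576) - (-14)·84 + (-16)·33 = 1224
Since det(C) ≠ 0, rank(C) = 3 and the system is completely controllable.

1224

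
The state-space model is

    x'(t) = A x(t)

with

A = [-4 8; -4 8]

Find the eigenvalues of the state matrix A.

0, 4

det(sI - A) = s^2 - (tr A)s + det A, with tr A = (-4) + 8 = 4 and det A = (-4)·8 - 8·(-4) = -32 - (-32) = 0.
So p(s) = det(sI - A) = s^2 - 4s.
Factor s^2 - 4s: two numbers with sum 4 and product 0 are 4 and 0, so s^2 - 4s = s(s - 4).
Hence p(s) = s (s - 4), with roots 0, 4.
At least one eigenvalue has non-negative real part, so the system is not asymptotically stable.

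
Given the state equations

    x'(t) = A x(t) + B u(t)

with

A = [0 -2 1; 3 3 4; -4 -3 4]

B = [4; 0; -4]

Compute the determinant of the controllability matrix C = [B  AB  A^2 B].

AB = [[-4], [-4], [-32]]
A^2B = [[-24], [-152], [-100]]
Controllability matrix C = [B  AB  A^2B] = [[4, -4, -24], [0, -4, -152], [-4, -32, -100]]
Expanding along the first row, det(C) = 4·((-4)·(-100) - (-152)·(-32)) - (-4)·(0·(-100) - (-152)·(-4)) + (-24)·(0·(-32) - (-4)·(-4)) = 4·(-4464) - (-4)·(-608) + (-24)·(-16) = -19904
Since det(C) ≠ 0, rank(C) = 3 and the system is completely controllable.

-19904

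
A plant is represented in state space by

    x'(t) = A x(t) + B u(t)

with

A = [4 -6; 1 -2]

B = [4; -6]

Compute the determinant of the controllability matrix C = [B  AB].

376

AB = [[52], [16]]
Controllability matrix C = [B  AB] = [[4, 52], [-6, 16]]
det(C) = 4·16 - 52·(-6) = 64 - (-312) = 376
Since det(C) ≠ 0, rank(C) = 2 and the system is completely controllable.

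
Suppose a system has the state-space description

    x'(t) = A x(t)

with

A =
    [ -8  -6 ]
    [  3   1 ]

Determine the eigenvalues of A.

-5, -2

det(sI - A) = s^2 - (tr A)s + det A, with tr A = (-8) + 1 = -7 and det A = (-8)·1 - (-6)·3 = -8 - (-18) = 10.
So p(s) = det(sI - A) = s^2 + 7s + 10.
Factor s^2 + 7s + 10: two numbers with sum -7 and product 10 are -2 and -5, so s^2 + 7s + 10 = (s + 2)(s + 5).
Hence p(s) = (s + 2) (s + 5), with roots -5, -2.
All eigenvalues have negative real part, so the system is asymptotically stable.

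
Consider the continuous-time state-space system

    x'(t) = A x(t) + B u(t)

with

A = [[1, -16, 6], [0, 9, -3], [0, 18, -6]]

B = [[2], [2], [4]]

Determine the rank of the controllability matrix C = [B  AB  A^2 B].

2

AB = [[-6], [6], [12]]
A^2B = [[-30], [18], [36]]
Controllability matrix C = [B  AB  A^2B] = [[2, -6, -30], [2, 6, 18], [4, 12, 36]]
The rows r1, r2, r3 of C are linearly dependent: -2·r2 + r3 = 0 (check each entry), so rank(C) ≤ 2.
The 2×2 minor from rows 1, 2, columns 1, 2 is 2·6 - (-6)·2 = 12 - (-12) = 24 ≠ 0, so rank(C) = 2.
rank(C) = 2 < n = 3, so the pair (A, B) is not completely controllable.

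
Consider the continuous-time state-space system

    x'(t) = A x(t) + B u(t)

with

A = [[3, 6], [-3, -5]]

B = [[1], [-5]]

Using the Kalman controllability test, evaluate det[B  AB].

AB = [[-27], [22]]
Controllability matrix C = [B  AB] = [[1, -27], [-5, 22]]
det(C) = 1·22 - (-27)·(-5) = 22 - 135 = -113
Since det(C) ≠ 0, rank(C) = 2 and the system is completely controllable.

-113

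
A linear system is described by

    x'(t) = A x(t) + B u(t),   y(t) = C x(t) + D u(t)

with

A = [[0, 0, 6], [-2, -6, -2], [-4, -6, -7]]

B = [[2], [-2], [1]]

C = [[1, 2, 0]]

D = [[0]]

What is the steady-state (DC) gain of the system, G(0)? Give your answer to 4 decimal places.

G(0) = C(-A)^{-1}B + D = -C A^{-1} B + D.
det A = -72, so A^{-1} = (1/-72)·adj(A) = [[-5/12, 1/2, -1/2], [1/12, -1/3, 1/6], [1/6, 0, 0]]
A^{-1} B = [-7/3, 1, 1/3]^T
C A^{-1} B = -1/3
G(0) = D - C A^{-1} B = 0 - (-1/3) = 1/3 ≈ 0.3333

0.3333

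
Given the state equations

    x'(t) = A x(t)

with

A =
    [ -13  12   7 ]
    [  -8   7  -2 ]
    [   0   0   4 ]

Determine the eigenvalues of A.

det(sI - A) = s^3 - (tr A)s^2 + (M11 + M22 + M33)s - det A, where Mii is the 2×2 principal minor of A obtained by deleting row i and column i.
tr A = (-13) + 7 + 4 = -2; M11 = 7·4 - (-2)·0 = 28 - 0 = 28; M22 = (-13)·4 - 7·0 = -52 - 0 = -52; M33 = (-13)·7 - 12·(-8) = -91 - (-96) = 5; sum of minors = -19.
det A = (-13)·(7·4 - (-2)·0) - 12·((-8)·4 - (-2)·0) + 7·((-8)·0 - 7·0) = (-13)·28 - 12·(-32) + 7·0 = 20.
So p(s) = det(sI - A) = s^3 + 2s^2 - 19s - 20.
Rational-root test: any integer root divides -20. Testing small divisors, s = -1 works: p(-1) = -1 + 2 + 19 + (-20) = 0, so (s + 1) is a factor.
Dividing, p(s) = (s + 1)(s^2 + s - 20).
Factor s^2 + s - 20: two numbers with sum -1 and product -20 are 4 and -5, so s^2 + s - 20 = (s - 4)(s + 5).
Hence p(s) = (s - 4) (s + 1) (s + 5), with roots -5, -1, 4.
At least one eigenvalue has non-negative real part, so the system is not asymptotically stable.

-5, -1, 4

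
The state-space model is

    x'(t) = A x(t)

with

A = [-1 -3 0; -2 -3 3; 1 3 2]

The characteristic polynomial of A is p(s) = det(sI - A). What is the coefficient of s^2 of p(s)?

Expand det(sI - A) for the 3×3 matrix.
p(s) = s^3 + 2s^2 - 20s + 6.
(Check: constant term = det(-A) = (-1)^3 det A = 6; coefficient of s^2 = -tr A = 2.)
The coefficient of s^2 is 2.

2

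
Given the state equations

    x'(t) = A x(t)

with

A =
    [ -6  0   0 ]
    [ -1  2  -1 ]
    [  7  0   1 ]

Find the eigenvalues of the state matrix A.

-6, 1, 2

det(sI - A) = s^3 - (tr A)s^2 + (M11 + M22 + M33)s - det A, where Mii is the 2×2 principal minor of A obtained by deleting row i and column i.
tr A = (-6) + 2 + 1 = -3; M11 = 2·1 - (-1)·0 = 2 - 0 = 2; M22 = (-6)·1 - 0·7 = -6 - 0 = -6; M33 = (-6)·2 - 0·(-1) = -12 - 0 = -12; sum of minors = -16.
det A = (-6)·(2·1 - (-1)·0) - 0·((-1)·1 - (-1)·7) + 0·((-1)·0 - 2·7) = (-6)·2 - 0·6 + 0·(-14) = -12.
So p(s) = det(sI - A) = s^3 + 3s^2 - 16s + 12.
Rational-root test: any integer root divides 12. Testing small divisors, s = 1 works: p(1) = 1 + 3 + (-16) + 12 = 0, so (s - 1) is a factor.
Dividing, p(s) = (s - 1)(s^2 + 4s - 12).
Factor s^2 + 4s - 12: two numbers with sum -4 and product -12 are 2 and -6, so s^2 + 4s - 12 = (s - 2)(s + 6).
Hence p(s) = (s - 2) (s - 1) (s + 6), with roots -6, 1, 2.
At least one eigenvalue has non-negative real part, so the system is not asymptotically stable.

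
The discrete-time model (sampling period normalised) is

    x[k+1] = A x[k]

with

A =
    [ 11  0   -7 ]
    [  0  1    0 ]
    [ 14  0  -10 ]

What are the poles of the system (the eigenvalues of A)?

det(zI - A) = z^3 - (tr A)z^2 + (M11 + M22 + M33)z - det A, where Mii is the 2×2 principal minor of A obtained by deleting row i and column i.
tr A = 11 + 1 + (-10) = 2; M11 = 1·(-10) - 0·0 = -10 - 0 = -10; M22 = 11·(-10) - (-7)·14 = -110 - (-98) = -12; M33 = 11·1 - 0·0 = 11 - 0 = 11; sum of minors = -11.
det A = 11·(1·(-10) - 0·0) - 0·(0·(-10) - 0·14) + (-7)·(0·0 - 1·14) = 11·(-10) - 0·0 + (-7)·(-14) = -12.
So p(z) = det(zI - A) = z^3 - 2z^2 - 11z + 12.
Rational-root test: any integer root divides 12. Testing small divisors, z = 1 works: p(1) = 1 + (-2) + (-11) + 12 = 0, so (z - 1) is a factor.
Dividing, p(z) = (z - 1)(z^2 - z - 12).
Factor z^2 - z - 12: two numbers with sum 1 and product -12 are 4 and -3, so z^2 - z - 12 = (z - 4)(z + 3).
Hence p(z) = (z - 4) (z - 1) (z + 3), with roots -3, 1, 4.

-3, 1, 4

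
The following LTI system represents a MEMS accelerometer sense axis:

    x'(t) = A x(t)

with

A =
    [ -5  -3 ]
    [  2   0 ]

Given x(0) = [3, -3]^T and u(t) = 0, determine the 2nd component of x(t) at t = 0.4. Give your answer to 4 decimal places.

det(sI - A) = s^2 - (tr A)s + det A, with tr A = (-5) + 0 = -5 and det A = (-5)·0 - (-3)·2 = 0 - (-6) = 6.
So p(s) = det(sI - A) = s^2 + 5s + 6.
Factor s^2 + 5s + 6: two numbers with sum -5 and product 6 are -2 and -3, so s^2 + 5s + 6 = (s + 2)(s + 3).
Hence p(s) = (s + 2) (s + 3), with roots -3, -2.
The eigenvalues -3, -2 are distinct and real, so A is diagonalisable and x(t) = e^{At} x(0) = V diag(e^{λ_i t}) V^{-1} x(0), where the columns of V are the eigenvectors.
λ = -3: A - (-3)I = [[-2, -3], [2, 3]]. Row 1 gives (-2)·v1 + (-3)·v2 = 0, so take v_1 = [-3, 2]^T.
λ = -2: A - (-2)I = [[-3, -3], [2, 2]]. Row 1 gives (-3)·v1 + (-3)·v2 = 0, so take v_2 = [-1, 1]^T.
V = [v_1 v_2] = [[-3, -1], [2, 1]] has det V = -1, so V^{-1} = adj(V)/det V = [[-1, -1], [2, 3]].
Modal coordinates z(0) = V^{-1} x(0): (-1)·3 + (-1)·(-3) = 0; 2·3 + 3·(-3) = -3; so z(0) = [0, -3]^T.
x_2(t) = Σ_i (v_i)_2 · z_i(0) · e^{λ_i t} (row 2 of V times the modal terms).
x_2(0.4) = 2·0·e^{-3·0.4} + 1·(-3)·e^{-2·0.4} = 0·0.301194 + (-3)·0.449329 = -1.3480.

-1.3480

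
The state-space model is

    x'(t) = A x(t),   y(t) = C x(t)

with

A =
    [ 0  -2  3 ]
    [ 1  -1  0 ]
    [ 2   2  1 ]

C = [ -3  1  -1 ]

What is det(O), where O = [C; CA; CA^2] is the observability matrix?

832

CA = [[-1, 3, -10]]
CA^2 = [[-17, -21, -13]]
Observability matrix O = [C; CA; CA^2] = [[-3, 1, -1], [-1, 3, -10], [-17, -21, -13]]
Expanding along the first row, det(O) = (-3)·(3·(-13) - (-10)·(-21)) - 1·((-1)·(-13) - (-10)·(-17)) + (-1)·((-1)·(-21) - 3·(-17)) = (-3)·(-249) - 1·(-157) + (-1)·72 = 832
Since det(O) ≠ 0, rank(O) = 3 and the system is completely observable.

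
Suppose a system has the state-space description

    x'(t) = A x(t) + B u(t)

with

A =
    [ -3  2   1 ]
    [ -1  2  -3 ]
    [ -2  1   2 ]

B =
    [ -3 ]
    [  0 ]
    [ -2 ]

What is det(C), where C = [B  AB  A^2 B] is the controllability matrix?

AB = [[7], [9], [2]]
A^2B = [[-1], [5], [-1]]
Controllability matrix C = [B  AB  A^2B] = [[-3, 7, -1], [0, 9, 5], [-2, 2, -1]]
Expanding along the first row, det(C) = (-3)·(9·(-1) - 5·2) - 7·(0·(-1) - 5·(-2)) + (-1)·(0·2 - 9·(-2)) = (-3)·(-19) - 7·10 + (-1)·18 = -31
Since det(C) ≠ 0, rank(C) = 3 and the system is completely controllable.

-31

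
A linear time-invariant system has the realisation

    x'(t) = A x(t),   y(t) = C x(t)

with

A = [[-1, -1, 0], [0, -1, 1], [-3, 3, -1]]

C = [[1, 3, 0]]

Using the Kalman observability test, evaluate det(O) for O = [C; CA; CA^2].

-107

CA = [[-1, -4, 3]]
CA^2 = [[-8, 14, -7]]
Observability matrix O = [C; CA; CA^2] = [[1, 3, 0], [-1, -4, 3], [-8, 14, -7]]
Expanding along the first row, det(O) = 1·((-4)·(-7) - 3·14) - 3·((-1)·(-7) - 3·(-8)) + 0·((-1)·14 - (-4)·(-8)) = 1·(-14) - 3·31 + 0·(-46) = -107
Since det(O) ≠ 0, rank(O) = 3 and the system is completely observable.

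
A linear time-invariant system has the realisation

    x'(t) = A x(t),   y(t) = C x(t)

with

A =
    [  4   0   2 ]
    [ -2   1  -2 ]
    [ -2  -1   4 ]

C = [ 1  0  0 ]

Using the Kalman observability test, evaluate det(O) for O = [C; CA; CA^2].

4

CA = [[4, 0, 2]]
CA^2 = [[12, -2, 16]]
Observability matrix O = [C; CA; CA^2] = [[1, 0, 0], [4, 0, 2], [12, -2, 16]]
Expanding along the first row, det(O) = 1·(0·16 - 2·(-2)) - 0·(4·16 - 2·12) + 0·(4·(-2) - 0·12) = 1·4 - 0·40 + 0·(-8) = 4
Since det(O) ≠ 0, rank(O) = 3 and the system is completely observable.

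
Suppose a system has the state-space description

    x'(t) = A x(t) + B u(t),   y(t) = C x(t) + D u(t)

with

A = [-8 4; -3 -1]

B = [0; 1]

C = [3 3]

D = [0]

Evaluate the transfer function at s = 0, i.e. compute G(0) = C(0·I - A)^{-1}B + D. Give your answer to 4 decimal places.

1.8000

G(0) = C(-A)^{-1}B + D = -C A^{-1} B + D.
det A = 20, so A^{-1} = (1/20)·adj(A) = [[-1/20, -1/5], [3/20, -2/5]]
A^{-1} B = [-1/5, -2/5]^T
C A^{-1} B = -9/5
G(0) = D - C A^{-1} B = 0 - (-9/5) = 9/5 ≈ 1.8000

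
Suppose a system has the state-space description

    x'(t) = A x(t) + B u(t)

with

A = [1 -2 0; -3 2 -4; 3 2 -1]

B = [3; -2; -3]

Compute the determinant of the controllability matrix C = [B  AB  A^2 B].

2425

AB = [[7], [-1], [8]]
A^2B = [[9], [-55], [11]]
Controllability matrix C = [B  AB  A^2B] = [[3, 7, 9], [-2, -1, -55], [-3, 8, 11]]
Expanding along the first row, det(C) = 3·((-1)·11 - (-55)·8) - 7·((-2)·11 - (-55)·(-3)) + 9·((-2)·8 - (-1)·(-3)) = 3·429 - 7·(-187) + 9·(-19) = 2425
Since det(C) ≠ 0, rank(C) = 3 and the system is completely controllable.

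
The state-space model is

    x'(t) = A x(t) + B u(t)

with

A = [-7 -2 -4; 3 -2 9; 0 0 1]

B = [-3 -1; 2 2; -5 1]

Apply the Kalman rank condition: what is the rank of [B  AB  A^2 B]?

2

AB = [[37, -1], [-58, 2], [-5, 1]]
A^2B = [[-123, -1], [182, 2], [-5, 1]]
Controllability matrix C = [B  AB  A^2B] = [[-3, -1, 37, -1, -123, -1], [2, 2, -58, 2, 182, 2], [-5, 1, -5, 1, -5, 1]]
The rows r1, r2, r3 of C are linearly dependent: -3·r1 - 2·r2 + r3 = 0 (check each entry), so rank(C) ≤ 2.
The 2×2 minor from rows 1, 2, columns 1, 2 is (-3)·2 - (-1)·2 = -6 - (-2) = -4 ≠ 0, so rank(C) = 2.
rank(C) = 2 < n = 3, so the pair (A, B) is not completely controllable.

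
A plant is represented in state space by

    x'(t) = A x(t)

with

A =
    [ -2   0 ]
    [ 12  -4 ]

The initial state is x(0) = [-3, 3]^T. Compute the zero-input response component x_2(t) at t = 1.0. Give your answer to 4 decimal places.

det(sI - A) = s^2 - (tr A)s + det A, with tr A = (-2) + (-4) = -6 and det A = (-2)·(-4) - 0·12 = 8 - 0 = 8.
So p(s) = det(sI - A) = s^2 + 6s + 8.
Factor s^2 + 6s + 8: two numbers with sum -6 and product 8 are -2 and -4, so s^2 + 6s + 8 = (s + 2)(s + 4).
Hence p(s) = (s + 2) (s + 4), with roots -4, -2.
The eigenvalues -4, -2 are distinct and real, so A is diagonalisable and x(t) = e^{At} x(0) = V diag(e^{λ_i t}) V^{-1} x(0), where the columns of V are the eigenvectors.
λ = -4: A - (-4)I = [[2, 0], [12, 0]]. Row 1 gives 2·v1 + 0·v2 = 0, so take v_1 = [0, 1]^T.
λ = -2: A - (-2)I = [[0, 0], [12, -2]]. Row 2 gives 12·v1 + (-2)·v2 = 0, so take v_2 = [1, 6]^T.
V = [v_1 v_2] = [[0, 1], [1, 6]] has det V = -1, so V^{-1} = adj(V)/det V = [[-6, 1], [1, 0]].
Modal coordinates z(0) = V^{-1} x(0): (-6)·(-3) + 1·3 = 21; 1·(-3) + 0·3 = -3; so z(0) = [21, -3]^T.
x_2(t) = Σ_i (v_i)_2 · z_i(0) · e^{λ_i t} (row 2 of V times the modal terms).
x_2(1.0) = 1·21·e^{-4·1.0} + 6·(-3)·e^{-2·1.0} = 21·0.018316 + (-18)·0.135335 = -2.0514.

-2.0514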